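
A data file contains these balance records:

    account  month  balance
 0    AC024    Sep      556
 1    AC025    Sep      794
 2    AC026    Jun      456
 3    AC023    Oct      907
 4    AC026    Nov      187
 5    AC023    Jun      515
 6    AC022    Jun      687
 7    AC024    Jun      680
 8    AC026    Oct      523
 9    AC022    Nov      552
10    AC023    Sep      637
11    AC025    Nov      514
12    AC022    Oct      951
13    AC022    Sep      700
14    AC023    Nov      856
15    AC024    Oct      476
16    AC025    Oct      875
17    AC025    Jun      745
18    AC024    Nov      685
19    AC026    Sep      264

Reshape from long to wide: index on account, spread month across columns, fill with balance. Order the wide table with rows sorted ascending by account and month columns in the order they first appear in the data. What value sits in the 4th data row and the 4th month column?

514

With rows sorted ascending by account, row 4 is account=AC025. month columns in first-appearance order: Sep, Jun, Oct, Nov; column 4 is Nov.
Long rows with account=AC025, month=Nov: balance = 514.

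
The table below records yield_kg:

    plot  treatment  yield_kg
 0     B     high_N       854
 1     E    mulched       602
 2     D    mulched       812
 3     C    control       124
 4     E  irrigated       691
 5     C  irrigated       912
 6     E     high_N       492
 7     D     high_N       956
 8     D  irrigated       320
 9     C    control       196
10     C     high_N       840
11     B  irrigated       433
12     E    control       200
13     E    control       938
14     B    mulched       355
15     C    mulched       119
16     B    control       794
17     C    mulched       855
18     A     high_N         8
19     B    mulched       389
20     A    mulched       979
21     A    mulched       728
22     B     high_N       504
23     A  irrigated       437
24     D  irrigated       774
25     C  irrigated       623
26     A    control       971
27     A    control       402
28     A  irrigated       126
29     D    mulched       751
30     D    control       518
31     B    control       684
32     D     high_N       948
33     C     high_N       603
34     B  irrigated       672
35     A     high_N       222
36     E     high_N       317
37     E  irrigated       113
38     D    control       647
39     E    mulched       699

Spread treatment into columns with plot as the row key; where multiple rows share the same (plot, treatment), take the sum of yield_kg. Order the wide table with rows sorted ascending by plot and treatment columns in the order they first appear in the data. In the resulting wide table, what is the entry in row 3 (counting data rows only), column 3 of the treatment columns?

320

With rows sorted ascending by plot, row 3 is plot=C. treatment columns in first-appearance order: high_N, mulched, control, irrigated; column 3 is control.
Long rows with plot=C, treatment=control: 124 + 196 = 320.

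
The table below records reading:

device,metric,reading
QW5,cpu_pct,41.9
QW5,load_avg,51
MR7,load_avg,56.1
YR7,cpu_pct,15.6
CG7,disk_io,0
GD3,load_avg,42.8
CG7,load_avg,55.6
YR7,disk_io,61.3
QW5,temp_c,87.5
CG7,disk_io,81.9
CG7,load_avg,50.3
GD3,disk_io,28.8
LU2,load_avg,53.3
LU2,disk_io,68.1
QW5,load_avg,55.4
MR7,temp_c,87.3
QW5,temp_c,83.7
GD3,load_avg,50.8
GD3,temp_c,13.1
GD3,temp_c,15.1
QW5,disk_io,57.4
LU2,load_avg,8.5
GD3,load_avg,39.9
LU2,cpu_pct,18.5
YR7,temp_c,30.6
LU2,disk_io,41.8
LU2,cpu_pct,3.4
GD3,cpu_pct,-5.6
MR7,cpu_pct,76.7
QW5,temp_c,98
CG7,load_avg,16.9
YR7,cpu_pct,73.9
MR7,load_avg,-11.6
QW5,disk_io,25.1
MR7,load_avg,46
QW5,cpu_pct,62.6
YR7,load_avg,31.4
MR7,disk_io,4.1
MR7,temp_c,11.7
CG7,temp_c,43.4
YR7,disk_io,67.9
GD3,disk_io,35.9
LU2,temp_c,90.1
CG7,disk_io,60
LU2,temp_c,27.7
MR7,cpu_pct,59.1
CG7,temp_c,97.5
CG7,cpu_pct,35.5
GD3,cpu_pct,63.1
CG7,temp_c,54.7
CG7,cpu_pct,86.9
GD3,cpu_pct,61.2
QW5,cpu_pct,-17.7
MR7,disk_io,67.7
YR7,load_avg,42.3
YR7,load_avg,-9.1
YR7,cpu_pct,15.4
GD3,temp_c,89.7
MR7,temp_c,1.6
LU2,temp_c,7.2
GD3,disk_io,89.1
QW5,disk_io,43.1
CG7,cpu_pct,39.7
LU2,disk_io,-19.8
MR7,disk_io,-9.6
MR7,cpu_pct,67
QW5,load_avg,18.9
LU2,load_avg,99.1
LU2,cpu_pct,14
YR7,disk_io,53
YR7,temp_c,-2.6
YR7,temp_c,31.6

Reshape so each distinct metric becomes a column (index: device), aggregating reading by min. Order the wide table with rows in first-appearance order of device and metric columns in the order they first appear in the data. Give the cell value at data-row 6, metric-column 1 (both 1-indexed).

3.4

With rows in first-appearance order of device, row 6 is device=LU2. metric columns in first-appearance order: cpu_pct, load_avg, disk_io, temp_c; column 1 is cpu_pct.
Long rows with device=LU2, metric=cpu_pct: min(18.5, 3.4, 14) = 3.4.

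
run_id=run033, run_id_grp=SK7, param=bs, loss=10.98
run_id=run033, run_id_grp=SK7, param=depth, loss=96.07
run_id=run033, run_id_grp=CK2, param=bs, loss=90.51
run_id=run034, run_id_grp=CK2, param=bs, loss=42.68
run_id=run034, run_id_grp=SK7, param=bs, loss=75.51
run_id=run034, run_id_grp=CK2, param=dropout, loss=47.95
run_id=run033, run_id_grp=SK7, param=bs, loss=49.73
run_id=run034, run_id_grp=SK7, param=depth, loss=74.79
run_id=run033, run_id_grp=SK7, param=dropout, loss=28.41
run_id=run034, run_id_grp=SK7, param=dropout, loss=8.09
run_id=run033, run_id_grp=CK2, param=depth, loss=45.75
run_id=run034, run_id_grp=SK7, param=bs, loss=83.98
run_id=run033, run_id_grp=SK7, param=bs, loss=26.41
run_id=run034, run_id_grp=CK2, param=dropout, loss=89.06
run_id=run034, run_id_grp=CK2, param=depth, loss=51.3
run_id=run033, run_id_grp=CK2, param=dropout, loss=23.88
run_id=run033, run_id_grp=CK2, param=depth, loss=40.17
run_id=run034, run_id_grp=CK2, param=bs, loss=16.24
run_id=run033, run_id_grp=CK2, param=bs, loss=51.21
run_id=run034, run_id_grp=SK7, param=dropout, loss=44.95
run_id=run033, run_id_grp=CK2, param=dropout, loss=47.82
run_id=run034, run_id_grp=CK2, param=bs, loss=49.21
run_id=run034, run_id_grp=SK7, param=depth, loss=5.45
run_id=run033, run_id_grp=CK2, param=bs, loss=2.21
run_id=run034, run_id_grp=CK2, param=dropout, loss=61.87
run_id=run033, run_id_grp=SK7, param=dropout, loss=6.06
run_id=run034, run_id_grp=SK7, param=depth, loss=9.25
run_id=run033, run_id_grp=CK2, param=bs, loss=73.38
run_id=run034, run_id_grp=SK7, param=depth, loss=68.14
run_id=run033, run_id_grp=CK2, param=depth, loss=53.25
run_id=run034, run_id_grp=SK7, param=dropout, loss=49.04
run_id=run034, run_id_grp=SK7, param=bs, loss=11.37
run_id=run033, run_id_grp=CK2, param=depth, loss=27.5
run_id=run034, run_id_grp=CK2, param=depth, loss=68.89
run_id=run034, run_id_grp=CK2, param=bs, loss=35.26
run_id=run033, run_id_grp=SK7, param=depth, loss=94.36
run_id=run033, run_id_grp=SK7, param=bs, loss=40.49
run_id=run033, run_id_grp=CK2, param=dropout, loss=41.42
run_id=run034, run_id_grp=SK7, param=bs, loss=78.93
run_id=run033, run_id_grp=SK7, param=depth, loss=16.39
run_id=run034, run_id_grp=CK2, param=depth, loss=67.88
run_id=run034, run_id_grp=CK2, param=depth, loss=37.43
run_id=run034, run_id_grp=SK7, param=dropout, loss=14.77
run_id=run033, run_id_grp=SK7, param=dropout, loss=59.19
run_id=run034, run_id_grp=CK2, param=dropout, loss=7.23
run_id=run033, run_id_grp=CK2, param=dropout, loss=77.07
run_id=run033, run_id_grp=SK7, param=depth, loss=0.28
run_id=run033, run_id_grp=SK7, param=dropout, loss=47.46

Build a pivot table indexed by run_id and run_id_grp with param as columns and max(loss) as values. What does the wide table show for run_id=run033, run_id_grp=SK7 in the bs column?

Rows with run_id=run033, run_id_grp=SK7 and param=bs: loss values are 10.98, 49.73, 26.41, 40.49.
max(10.98, 49.73, 26.41, 40.49) = 49.73.

49.73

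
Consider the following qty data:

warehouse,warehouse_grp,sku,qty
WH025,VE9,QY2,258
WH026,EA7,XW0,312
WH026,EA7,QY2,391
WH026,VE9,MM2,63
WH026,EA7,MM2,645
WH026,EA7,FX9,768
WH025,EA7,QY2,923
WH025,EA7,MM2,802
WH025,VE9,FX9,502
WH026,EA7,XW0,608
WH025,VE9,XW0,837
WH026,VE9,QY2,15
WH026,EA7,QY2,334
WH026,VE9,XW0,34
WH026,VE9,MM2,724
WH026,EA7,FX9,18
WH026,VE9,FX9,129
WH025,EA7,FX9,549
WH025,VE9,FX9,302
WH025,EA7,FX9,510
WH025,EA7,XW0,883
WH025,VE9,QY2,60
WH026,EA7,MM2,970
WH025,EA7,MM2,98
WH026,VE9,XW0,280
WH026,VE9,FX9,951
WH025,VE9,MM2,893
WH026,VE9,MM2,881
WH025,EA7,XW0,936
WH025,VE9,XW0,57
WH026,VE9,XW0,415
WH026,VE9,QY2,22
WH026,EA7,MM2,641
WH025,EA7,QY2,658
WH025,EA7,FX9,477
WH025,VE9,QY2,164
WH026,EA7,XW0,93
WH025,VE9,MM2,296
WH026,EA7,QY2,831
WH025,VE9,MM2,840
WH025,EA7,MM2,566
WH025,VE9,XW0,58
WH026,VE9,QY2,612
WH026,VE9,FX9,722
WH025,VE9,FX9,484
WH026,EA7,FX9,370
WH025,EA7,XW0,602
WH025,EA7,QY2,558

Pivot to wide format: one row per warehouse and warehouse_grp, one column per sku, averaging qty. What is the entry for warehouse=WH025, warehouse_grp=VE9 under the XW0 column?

317.33

Rows with warehouse=WH025, warehouse_grp=VE9 and sku=XW0: qty values are 837, 57, 58.
(837 + 57 + 58) / 3 = 317.33.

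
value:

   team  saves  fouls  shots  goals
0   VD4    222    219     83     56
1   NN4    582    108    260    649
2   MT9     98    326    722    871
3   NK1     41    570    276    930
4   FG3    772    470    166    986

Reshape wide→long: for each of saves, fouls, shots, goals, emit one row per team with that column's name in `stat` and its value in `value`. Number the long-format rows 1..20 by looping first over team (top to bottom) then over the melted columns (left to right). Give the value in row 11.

722

20 rows total (5 × 4). Row 11: index ⌊(11-1)/4⌋ = 2 into team → MT9; (11-1) mod 4 = 2 into the melted columns → shots.
So row 11 is (MT9, shots, 722); value = 722.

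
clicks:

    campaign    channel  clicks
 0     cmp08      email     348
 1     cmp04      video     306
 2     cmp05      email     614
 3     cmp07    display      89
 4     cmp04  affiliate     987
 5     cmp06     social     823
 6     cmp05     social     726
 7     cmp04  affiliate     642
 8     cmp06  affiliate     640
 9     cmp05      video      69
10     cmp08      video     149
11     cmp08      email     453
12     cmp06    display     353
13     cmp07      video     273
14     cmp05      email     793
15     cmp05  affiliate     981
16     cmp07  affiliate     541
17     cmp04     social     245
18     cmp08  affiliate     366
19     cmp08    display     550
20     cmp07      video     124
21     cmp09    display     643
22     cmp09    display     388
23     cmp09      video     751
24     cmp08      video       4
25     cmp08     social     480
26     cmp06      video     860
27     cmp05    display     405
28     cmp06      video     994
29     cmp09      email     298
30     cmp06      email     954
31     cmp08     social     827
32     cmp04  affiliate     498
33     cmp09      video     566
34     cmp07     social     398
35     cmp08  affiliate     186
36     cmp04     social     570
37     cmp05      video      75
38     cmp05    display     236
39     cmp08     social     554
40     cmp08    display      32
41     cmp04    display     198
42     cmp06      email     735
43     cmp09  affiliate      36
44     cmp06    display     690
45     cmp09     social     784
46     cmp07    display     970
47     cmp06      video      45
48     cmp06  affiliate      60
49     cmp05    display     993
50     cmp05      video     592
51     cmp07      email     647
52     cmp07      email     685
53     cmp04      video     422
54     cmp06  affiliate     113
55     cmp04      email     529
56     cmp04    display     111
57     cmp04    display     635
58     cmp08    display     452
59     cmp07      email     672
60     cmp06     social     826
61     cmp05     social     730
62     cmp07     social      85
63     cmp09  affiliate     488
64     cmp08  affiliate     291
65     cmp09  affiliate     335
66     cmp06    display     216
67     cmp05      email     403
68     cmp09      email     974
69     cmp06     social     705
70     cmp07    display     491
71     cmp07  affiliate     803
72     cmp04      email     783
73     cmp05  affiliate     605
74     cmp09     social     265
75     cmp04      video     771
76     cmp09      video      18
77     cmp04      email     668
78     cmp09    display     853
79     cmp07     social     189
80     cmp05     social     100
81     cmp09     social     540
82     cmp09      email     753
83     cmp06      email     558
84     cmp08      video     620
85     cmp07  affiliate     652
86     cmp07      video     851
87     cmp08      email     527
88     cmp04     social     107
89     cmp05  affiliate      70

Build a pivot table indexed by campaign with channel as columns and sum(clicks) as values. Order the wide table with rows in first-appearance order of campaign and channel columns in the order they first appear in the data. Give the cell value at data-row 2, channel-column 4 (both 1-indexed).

With rows in first-appearance order of campaign, row 2 is campaign=cmp04. channel columns in first-appearance order: email, video, display, affiliate, social; column 4 is affiliate.
Long rows with campaign=cmp04, channel=affiliate: 987 + 642 + 498 = 2127.

2127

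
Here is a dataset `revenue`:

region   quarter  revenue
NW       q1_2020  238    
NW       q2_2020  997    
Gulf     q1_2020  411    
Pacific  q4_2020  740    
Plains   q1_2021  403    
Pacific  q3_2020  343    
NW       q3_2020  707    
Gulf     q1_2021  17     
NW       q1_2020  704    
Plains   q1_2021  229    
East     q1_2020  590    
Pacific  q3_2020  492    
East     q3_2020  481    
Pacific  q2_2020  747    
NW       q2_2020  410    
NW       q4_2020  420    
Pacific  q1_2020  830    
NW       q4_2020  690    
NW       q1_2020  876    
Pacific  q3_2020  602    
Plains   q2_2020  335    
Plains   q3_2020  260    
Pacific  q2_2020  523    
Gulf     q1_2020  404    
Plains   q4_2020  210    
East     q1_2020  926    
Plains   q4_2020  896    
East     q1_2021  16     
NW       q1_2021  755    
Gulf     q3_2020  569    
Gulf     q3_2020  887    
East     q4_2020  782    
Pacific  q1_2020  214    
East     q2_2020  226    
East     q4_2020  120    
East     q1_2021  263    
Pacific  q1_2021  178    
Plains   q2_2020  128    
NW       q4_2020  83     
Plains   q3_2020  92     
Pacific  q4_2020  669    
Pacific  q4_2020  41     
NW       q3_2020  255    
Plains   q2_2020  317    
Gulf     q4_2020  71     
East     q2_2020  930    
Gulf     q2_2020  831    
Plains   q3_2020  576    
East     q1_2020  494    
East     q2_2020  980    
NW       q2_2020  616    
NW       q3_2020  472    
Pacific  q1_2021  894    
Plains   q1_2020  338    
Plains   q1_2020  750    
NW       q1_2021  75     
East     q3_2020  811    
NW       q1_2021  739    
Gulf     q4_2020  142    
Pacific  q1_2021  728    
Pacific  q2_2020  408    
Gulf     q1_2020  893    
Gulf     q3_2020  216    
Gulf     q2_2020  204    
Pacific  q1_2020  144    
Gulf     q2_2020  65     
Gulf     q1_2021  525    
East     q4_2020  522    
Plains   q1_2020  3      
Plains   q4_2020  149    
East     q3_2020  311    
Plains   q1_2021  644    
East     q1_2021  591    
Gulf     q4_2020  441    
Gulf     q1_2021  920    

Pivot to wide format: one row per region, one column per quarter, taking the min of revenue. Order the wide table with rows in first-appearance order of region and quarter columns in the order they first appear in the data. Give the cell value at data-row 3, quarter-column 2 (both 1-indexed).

With rows in first-appearance order of region, row 3 is region=Pacific. quarter columns in first-appearance order: q1_2020, q2_2020, q4_2020, q1_2021, q3_2020; column 2 is q2_2020.
Long rows with region=Pacific, quarter=q2_2020: min(747, 523, 408) = 408.

408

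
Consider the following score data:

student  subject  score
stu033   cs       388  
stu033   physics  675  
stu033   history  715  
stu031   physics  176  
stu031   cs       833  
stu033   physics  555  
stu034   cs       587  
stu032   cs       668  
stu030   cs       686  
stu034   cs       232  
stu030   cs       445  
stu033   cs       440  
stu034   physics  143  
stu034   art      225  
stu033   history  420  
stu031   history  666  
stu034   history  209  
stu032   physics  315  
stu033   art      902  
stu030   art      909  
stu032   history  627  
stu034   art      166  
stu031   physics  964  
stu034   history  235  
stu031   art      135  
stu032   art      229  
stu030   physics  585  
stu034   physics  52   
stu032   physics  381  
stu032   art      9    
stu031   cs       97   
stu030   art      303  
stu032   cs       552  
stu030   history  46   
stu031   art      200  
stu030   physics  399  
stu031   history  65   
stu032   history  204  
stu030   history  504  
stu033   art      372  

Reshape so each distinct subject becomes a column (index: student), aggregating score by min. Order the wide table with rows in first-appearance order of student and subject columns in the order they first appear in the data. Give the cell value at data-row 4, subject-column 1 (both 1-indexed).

552

With rows in first-appearance order of student, row 4 is student=stu032. subject columns in first-appearance order: cs, physics, history, art; column 1 is cs.
Long rows with student=stu032, subject=cs: min(668, 552) = 552.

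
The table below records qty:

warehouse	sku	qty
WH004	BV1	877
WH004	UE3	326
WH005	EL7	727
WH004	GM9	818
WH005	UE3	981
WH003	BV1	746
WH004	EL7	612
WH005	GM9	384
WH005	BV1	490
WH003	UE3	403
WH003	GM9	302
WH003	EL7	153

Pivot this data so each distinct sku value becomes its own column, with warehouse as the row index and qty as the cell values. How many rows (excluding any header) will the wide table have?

3

3 distinct warehouse values → 3 rows.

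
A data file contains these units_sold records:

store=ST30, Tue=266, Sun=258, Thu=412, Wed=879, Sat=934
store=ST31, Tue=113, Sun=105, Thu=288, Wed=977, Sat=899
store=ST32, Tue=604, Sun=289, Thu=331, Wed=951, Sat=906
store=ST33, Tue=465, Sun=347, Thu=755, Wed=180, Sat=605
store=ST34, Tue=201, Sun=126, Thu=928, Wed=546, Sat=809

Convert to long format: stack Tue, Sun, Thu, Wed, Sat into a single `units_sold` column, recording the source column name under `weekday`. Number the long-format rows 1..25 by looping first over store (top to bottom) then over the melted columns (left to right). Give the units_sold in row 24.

25 rows total (5 × 5). Row 24: index ⌊(24-1)/5⌋ = 4 into store → ST34; (24-1) mod 5 = 3 into the melted columns → Wed.
So row 24 is (ST34, Wed, 546); units_sold = 546.

546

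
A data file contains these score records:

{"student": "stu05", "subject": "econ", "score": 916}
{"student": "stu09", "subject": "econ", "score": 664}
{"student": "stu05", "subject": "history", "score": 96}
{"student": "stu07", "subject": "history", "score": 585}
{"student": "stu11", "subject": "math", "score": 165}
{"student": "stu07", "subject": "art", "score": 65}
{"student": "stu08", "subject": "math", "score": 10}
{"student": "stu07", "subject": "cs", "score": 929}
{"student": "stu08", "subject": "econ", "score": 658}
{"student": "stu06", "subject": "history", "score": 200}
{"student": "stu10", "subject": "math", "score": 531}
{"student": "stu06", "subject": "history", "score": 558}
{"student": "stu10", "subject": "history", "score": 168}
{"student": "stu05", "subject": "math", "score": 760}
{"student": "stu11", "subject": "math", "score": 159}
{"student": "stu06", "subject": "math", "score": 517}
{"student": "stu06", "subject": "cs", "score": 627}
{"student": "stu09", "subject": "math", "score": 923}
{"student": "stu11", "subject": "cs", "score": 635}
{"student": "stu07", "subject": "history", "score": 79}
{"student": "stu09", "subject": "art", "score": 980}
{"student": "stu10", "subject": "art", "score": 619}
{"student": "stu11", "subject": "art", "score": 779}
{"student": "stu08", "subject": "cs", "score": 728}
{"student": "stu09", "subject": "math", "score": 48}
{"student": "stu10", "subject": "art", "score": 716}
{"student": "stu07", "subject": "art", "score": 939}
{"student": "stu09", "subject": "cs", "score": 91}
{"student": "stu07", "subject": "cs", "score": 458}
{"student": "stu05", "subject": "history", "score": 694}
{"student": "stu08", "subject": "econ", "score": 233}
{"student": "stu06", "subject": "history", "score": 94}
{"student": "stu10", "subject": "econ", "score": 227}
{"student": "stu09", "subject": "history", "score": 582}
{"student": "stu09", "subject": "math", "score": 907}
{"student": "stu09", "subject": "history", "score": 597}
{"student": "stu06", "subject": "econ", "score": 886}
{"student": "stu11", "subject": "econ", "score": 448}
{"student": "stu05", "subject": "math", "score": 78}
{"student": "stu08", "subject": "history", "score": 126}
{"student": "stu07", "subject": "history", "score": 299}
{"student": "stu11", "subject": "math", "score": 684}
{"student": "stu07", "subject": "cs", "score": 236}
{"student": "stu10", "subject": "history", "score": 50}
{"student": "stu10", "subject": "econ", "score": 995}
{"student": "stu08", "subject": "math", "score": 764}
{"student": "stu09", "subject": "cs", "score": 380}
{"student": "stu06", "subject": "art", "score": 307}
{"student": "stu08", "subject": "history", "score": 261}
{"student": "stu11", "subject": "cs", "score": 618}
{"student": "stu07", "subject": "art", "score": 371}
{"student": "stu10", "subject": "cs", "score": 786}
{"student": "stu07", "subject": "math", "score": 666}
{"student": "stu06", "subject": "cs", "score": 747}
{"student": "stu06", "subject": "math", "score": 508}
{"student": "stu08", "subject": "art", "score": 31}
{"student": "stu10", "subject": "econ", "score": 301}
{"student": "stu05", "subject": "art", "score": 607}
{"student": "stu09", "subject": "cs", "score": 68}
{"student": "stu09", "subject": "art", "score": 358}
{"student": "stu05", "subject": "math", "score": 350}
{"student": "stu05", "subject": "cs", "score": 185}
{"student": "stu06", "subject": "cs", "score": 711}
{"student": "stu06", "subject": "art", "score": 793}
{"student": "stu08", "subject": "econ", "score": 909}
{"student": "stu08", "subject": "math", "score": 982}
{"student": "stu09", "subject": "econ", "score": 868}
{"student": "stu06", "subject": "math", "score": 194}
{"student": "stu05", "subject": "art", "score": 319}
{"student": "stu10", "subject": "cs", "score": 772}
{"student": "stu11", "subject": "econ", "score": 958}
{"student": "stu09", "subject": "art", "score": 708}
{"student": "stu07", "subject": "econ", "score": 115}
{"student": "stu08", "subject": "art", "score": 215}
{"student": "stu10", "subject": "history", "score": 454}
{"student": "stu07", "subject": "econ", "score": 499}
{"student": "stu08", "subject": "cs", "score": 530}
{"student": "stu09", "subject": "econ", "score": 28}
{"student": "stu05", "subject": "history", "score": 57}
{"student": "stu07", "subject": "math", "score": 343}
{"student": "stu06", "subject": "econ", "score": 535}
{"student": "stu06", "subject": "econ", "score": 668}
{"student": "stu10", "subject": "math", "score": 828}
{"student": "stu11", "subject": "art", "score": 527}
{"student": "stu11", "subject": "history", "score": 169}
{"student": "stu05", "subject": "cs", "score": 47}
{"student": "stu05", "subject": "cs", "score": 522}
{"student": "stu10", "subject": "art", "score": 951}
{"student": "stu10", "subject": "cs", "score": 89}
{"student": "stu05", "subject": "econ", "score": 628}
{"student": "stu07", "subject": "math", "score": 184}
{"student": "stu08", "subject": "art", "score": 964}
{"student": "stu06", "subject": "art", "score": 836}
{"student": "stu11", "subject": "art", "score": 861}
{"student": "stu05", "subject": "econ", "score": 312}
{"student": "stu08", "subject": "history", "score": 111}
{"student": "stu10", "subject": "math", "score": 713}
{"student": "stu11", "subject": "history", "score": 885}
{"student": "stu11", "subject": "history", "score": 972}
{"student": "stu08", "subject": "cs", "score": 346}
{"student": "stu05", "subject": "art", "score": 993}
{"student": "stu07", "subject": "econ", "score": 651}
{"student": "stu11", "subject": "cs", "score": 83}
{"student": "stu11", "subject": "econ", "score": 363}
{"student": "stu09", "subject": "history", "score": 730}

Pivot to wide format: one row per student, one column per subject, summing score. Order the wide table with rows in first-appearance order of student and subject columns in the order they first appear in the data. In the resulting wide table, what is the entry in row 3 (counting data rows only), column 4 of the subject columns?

1375

With rows in first-appearance order of student, row 3 is student=stu07. subject columns in first-appearance order: econ, history, math, art, cs; column 4 is art.
Long rows with student=stu07, subject=art: 65 + 939 + 371 = 1375.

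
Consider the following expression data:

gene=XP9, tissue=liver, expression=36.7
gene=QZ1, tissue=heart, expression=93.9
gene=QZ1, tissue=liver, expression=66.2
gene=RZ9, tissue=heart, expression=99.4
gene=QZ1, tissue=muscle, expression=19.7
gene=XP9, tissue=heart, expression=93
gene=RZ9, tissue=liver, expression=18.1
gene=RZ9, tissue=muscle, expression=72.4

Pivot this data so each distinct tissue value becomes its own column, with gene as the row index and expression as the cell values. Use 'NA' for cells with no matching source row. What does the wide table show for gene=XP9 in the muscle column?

NA

No long-format row has gene=XP9 and tissue=muscle, so the cell is NA.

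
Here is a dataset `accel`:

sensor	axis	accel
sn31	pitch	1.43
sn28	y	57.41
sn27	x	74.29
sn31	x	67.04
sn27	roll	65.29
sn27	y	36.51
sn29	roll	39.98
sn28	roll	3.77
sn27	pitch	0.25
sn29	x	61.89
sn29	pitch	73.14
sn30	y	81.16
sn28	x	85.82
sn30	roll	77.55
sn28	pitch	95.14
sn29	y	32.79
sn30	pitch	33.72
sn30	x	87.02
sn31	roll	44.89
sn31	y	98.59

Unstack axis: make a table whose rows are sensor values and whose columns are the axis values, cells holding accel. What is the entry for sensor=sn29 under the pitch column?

Wide layout: rows indexed by sensor, columns are the 4 distinct axis values (pitch, y, x, roll).
Cell (sensor=sn29, axis=pitch) draws from the long row where sensor=sn29 and axis=pitch, which has accel=73.14.

73.14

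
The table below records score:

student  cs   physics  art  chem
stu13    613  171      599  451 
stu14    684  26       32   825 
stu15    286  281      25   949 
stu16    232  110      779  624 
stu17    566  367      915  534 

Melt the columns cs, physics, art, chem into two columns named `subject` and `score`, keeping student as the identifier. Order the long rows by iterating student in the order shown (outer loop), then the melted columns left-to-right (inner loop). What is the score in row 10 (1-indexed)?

281

20 rows total (5 × 4). Row 10: index ⌊(10-1)/4⌋ = 2 into student → stu15; (10-1) mod 4 = 1 into the melted columns → physics.
So row 10 is (stu15, physics, 281); score = 281.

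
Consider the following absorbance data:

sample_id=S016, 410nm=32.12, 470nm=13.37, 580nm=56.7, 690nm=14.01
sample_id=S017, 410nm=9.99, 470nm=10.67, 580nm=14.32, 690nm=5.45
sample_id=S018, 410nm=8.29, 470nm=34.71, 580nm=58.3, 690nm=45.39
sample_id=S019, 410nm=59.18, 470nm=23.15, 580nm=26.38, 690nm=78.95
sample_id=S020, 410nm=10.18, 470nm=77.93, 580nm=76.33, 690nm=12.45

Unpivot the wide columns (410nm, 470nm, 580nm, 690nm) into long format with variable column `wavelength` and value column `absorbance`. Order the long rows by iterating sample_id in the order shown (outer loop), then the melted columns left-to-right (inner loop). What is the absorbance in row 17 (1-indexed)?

20 rows total (5 × 4). Row 17: index ⌊(17-1)/4⌋ = 4 into sample_id → S020; (17-1) mod 4 = 0 into the melted columns → 410nm.
So row 17 is (S020, 410nm, 10.18); absorbance = 10.18.

10.18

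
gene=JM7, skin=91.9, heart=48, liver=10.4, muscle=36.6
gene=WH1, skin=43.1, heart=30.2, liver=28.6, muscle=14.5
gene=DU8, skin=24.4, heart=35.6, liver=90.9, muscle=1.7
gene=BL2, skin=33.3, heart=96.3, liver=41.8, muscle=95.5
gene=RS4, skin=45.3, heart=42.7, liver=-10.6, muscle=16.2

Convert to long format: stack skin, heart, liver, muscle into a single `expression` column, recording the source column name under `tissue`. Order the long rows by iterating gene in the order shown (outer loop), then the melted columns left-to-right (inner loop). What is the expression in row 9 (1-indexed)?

20 rows total (5 × 4). Row 9: index ⌊(9-1)/4⌋ = 2 into gene → DU8; (9-1) mod 4 = 0 into the melted columns → skin.
So row 9 is (DU8, skin, 24.4); expression = 24.4.

24.4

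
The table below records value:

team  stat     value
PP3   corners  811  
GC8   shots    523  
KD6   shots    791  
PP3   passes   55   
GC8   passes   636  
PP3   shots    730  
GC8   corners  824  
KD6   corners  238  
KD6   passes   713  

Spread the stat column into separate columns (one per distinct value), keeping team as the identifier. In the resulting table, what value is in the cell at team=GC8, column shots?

523

Wide layout: rows indexed by team, columns are the 3 distinct stat values (corners, shots, passes).
Cell (team=GC8, stat=shots) draws from the long row where team=GC8 and stat=shots, which has value=523.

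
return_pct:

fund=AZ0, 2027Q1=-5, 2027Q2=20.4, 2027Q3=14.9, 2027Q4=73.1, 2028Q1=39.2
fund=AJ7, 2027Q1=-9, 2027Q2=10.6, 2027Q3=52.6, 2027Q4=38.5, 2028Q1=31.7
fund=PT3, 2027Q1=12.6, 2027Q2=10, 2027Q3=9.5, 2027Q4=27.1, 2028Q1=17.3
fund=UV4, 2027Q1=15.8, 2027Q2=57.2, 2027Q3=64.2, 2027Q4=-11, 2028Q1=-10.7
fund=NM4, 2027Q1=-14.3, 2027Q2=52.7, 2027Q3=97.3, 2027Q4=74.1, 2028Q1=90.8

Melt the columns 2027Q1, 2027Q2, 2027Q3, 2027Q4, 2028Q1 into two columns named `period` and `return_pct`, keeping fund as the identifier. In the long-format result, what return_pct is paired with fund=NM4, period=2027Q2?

52.7

Unpivoting turns each (fund, wide-column) pair into one long row.
The wide cell at row NM4, column 2027Q2 holds 52.7, so the long row (NM4, 2027Q2) has return_pct=52.7.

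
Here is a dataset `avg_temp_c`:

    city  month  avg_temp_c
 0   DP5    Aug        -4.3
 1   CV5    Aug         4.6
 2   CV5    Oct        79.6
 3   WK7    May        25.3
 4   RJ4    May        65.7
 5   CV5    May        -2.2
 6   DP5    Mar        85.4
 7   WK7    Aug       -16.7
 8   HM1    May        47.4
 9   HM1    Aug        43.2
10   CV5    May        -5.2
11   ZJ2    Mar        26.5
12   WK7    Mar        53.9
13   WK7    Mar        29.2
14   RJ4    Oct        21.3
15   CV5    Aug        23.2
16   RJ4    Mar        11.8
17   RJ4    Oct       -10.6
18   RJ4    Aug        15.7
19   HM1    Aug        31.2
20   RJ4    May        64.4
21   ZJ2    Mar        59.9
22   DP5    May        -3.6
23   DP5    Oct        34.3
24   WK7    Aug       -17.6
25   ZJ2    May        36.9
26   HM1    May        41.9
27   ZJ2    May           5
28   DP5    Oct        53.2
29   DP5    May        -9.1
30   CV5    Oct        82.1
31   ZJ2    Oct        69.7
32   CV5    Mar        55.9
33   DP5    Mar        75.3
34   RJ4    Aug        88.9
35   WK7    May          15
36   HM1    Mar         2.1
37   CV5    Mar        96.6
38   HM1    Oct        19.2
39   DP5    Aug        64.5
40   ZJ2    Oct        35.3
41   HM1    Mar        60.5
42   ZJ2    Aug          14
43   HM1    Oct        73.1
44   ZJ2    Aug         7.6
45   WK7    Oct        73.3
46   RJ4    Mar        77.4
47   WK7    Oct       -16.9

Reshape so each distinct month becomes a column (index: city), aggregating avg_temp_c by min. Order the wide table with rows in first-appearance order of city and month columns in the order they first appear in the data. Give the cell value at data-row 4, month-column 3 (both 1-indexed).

64.4

With rows in first-appearance order of city, row 4 is city=RJ4. month columns in first-appearance order: Aug, Oct, May, Mar; column 3 is May.
Long rows with city=RJ4, month=May: min(65.7, 64.4) = 64.4.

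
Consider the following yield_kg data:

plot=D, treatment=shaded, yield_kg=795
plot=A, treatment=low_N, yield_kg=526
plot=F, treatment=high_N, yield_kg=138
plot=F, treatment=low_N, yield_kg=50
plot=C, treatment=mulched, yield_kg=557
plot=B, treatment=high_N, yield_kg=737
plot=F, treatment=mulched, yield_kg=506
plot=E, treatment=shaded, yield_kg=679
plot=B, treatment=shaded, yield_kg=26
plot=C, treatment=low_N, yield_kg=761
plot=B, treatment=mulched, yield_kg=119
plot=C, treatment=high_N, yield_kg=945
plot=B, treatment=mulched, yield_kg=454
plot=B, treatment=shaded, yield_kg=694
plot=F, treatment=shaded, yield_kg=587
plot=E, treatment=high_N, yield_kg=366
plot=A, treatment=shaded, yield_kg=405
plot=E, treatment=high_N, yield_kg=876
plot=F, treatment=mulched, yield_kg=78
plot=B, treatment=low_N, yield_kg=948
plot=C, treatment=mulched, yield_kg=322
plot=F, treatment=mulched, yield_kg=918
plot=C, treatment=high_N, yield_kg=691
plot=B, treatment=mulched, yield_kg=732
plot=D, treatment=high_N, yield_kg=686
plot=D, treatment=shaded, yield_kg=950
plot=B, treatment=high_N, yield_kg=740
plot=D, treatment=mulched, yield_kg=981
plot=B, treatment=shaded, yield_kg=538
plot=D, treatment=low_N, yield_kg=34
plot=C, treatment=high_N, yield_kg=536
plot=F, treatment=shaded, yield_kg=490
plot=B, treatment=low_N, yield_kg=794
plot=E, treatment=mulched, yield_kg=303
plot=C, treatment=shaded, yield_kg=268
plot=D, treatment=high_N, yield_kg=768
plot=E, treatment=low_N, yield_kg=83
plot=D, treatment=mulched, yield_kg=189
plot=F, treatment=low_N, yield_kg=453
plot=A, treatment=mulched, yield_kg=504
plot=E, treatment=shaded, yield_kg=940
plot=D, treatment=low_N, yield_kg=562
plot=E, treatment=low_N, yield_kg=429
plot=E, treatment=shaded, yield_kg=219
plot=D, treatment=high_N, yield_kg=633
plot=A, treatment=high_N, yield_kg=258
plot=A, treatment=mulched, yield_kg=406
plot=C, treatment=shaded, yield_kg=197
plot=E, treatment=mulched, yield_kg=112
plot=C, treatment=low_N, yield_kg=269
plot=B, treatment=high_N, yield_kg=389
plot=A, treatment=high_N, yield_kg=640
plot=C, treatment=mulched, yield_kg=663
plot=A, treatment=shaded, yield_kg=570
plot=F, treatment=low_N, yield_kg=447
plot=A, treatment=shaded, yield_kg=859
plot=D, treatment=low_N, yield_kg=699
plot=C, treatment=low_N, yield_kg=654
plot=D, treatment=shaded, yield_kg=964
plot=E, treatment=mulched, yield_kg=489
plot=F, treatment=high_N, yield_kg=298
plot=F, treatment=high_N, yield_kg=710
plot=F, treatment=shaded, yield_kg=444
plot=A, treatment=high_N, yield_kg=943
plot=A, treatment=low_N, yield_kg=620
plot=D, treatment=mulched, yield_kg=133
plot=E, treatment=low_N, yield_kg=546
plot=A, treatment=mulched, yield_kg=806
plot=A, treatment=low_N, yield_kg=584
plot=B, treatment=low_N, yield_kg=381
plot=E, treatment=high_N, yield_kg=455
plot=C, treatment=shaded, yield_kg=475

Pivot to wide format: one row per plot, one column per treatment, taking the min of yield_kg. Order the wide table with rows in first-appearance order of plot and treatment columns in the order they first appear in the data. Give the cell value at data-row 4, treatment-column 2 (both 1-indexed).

With rows in first-appearance order of plot, row 4 is plot=C. treatment columns in first-appearance order: shaded, low_N, high_N, mulched; column 2 is low_N.
Long rows with plot=C, treatment=low_N: min(761, 269, 654) = 269.

269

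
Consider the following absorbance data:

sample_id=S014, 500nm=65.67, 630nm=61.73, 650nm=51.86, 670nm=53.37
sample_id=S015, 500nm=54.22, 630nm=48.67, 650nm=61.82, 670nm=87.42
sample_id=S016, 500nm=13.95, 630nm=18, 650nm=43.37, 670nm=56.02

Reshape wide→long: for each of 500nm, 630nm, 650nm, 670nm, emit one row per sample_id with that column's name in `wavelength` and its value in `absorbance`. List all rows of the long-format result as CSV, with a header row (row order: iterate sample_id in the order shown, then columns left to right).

Each (sample_id, column) pair becomes one row: 3 × 4 = 12 rows.
For example, (S014, 500nm) → absorbance=65.67.

sample_id,wavelength,absorbance
S014,500nm,65.67
S014,630nm,61.73
S014,650nm,51.86
S014,670nm,53.37
S015,500nm,54.22
S015,630nm,48.67
S015,650nm,61.82
S015,670nm,87.42
S016,500nm,13.95
S016,630nm,18
S016,650nm,43.37
S016,670nm,56.02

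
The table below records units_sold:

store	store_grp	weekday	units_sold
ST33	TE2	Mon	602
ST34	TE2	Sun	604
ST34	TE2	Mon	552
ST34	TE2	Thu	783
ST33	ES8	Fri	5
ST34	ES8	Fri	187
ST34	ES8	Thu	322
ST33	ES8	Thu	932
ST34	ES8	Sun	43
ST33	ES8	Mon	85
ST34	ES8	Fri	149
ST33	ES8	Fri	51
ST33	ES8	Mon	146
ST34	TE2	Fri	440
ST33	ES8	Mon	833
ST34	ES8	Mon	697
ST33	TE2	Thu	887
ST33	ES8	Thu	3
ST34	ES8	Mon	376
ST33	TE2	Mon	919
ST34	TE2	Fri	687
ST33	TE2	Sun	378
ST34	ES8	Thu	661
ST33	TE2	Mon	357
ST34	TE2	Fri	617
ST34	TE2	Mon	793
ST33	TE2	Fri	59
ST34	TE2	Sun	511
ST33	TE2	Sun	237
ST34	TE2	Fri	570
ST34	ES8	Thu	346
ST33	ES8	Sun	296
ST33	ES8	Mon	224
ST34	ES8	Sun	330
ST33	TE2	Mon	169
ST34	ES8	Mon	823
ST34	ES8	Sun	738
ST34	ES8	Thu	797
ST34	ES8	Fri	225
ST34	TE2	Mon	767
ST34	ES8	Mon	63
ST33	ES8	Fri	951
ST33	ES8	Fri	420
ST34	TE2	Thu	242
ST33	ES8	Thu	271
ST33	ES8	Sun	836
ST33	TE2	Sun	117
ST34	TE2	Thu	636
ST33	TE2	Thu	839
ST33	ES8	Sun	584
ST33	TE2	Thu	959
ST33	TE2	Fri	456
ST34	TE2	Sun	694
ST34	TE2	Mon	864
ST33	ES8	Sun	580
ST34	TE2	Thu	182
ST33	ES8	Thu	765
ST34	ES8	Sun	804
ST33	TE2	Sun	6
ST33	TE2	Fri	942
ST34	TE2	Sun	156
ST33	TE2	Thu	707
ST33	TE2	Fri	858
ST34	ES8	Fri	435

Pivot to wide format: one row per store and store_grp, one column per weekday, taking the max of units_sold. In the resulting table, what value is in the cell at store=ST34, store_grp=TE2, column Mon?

Rows with store=ST34, store_grp=TE2 and weekday=Mon: units_sold values are 552, 793, 767, 864.
max(552, 793, 767, 864) = 864.

864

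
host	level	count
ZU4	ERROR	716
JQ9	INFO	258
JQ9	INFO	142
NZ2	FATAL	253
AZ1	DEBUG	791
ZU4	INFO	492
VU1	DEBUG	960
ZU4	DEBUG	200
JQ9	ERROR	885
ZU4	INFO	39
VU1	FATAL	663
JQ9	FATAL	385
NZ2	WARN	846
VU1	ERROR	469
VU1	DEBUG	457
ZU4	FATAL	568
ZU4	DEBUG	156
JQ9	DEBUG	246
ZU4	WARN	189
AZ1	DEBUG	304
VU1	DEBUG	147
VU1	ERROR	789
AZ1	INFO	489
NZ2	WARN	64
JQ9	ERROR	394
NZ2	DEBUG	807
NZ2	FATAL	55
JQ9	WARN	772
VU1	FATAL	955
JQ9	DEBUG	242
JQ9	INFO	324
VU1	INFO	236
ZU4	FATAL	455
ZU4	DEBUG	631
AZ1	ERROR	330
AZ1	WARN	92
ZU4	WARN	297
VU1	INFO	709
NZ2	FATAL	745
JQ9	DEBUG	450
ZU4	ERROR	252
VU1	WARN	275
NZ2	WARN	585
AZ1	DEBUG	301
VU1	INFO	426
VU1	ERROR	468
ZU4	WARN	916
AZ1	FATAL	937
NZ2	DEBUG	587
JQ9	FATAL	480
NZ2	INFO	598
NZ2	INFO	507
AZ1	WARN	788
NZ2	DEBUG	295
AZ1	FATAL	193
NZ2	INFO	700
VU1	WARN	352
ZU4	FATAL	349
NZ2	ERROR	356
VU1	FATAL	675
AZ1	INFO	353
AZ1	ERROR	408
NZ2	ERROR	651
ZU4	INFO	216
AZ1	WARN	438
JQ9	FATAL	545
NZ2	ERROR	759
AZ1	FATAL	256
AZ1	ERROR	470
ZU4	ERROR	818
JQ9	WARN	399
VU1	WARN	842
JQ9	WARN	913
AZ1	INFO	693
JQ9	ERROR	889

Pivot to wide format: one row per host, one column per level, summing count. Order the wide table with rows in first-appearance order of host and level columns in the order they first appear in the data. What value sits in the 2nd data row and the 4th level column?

With rows in first-appearance order of host, row 2 is host=JQ9. level columns in first-appearance order: ERROR, INFO, FATAL, DEBUG, WARN; column 4 is DEBUG.
Long rows with host=JQ9, level=DEBUG: 246 + 242 + 450 = 938.

938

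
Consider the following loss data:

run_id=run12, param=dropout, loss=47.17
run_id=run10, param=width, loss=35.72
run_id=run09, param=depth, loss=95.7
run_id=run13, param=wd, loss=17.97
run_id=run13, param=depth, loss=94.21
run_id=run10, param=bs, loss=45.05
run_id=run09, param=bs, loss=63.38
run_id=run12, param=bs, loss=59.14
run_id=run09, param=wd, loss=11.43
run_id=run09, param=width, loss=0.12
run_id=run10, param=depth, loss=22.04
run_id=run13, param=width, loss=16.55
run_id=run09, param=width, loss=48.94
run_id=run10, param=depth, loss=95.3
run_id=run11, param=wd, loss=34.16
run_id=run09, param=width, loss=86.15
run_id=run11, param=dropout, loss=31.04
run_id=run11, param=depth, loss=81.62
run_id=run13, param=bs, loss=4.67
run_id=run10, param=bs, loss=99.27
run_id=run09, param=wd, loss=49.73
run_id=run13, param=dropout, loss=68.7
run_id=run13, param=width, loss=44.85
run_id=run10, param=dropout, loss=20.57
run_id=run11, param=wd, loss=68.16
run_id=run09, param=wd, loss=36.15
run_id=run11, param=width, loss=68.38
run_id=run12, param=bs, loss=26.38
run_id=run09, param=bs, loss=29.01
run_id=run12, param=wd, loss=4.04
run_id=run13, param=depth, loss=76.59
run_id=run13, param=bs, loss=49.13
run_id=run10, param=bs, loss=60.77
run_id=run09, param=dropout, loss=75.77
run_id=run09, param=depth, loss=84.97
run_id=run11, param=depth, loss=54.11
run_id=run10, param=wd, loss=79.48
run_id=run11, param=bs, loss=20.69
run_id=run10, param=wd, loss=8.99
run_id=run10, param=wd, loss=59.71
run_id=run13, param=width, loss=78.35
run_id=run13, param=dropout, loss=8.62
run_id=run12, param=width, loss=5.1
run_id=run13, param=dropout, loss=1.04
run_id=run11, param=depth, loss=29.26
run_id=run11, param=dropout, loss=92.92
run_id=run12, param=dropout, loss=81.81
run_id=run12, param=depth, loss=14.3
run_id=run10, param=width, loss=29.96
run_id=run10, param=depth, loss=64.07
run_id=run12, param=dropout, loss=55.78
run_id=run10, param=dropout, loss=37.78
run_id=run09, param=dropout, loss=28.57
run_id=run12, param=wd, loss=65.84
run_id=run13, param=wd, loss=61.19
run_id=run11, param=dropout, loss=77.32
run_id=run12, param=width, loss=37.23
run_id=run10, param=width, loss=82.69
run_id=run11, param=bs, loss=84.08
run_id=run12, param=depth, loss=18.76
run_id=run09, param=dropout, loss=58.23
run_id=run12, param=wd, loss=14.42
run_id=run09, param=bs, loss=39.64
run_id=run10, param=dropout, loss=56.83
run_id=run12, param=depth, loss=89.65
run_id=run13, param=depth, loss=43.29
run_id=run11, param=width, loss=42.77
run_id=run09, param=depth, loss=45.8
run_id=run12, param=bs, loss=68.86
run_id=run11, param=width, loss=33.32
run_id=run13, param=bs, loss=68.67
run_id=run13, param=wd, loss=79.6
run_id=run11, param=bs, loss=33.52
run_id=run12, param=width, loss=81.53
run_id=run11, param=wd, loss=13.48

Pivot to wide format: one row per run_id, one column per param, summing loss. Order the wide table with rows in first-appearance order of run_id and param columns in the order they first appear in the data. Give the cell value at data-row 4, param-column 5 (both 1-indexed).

With rows in first-appearance order of run_id, row 4 is run_id=run13. param columns in first-appearance order: dropout, width, depth, wd, bs; column 5 is bs.
Long rows with run_id=run13, param=bs: 4.67 + 49.13 + 68.67 = 122.47.

122.47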